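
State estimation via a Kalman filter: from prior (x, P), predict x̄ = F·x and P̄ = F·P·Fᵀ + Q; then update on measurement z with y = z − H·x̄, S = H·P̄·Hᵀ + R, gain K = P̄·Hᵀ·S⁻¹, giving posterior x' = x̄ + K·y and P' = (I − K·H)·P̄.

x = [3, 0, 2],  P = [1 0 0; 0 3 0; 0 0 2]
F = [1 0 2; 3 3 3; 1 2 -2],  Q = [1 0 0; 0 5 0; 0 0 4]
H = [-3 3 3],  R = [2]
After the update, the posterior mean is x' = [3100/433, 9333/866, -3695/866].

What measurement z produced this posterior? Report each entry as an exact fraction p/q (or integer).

x̄ = F·x = [7, 15, -1]
P̄ = F·P·Fᵀ + Q = [10 15 -7; 15 59 9; -7 9 25]
S = H·P̄·Hᵀ + R = [866]
K = P̄·Hᵀ·S⁻¹ = [-3/433; 159/866; 123/866]
x' − x̄ = [69/433, -3657/866, -2829/866] = K·y
y = (KᵀK)⁻¹·Kᵀ·(x' − x̄) = [-23]
z = y + H·x̄ = [-23] + [21] = [-2]

z = [-2]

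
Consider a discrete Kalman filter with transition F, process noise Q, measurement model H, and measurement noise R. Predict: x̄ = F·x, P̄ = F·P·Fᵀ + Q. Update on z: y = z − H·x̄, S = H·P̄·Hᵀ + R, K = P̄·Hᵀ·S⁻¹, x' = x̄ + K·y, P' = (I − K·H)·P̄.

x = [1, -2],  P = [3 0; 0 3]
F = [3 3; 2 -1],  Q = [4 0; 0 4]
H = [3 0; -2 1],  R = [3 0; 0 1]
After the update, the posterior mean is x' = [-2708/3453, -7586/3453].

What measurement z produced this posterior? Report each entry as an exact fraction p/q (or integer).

x̄ = F·x = [-3, 4]
P̄ = F·P·Fᵀ + Q = [58 9; 9 19]
S = H·P̄·Hᵀ + R = [525 -321; -321 216]
K = P̄·Hᵀ·S⁻¹ = [1079/3453 -107/3453; 2051/3453 3064/3453]
x' − x̄ = [7651/3453, -21398/3453] = K·y
y = (KᵀK)⁻¹·Kᵀ·(x' − x̄) = [6, -11]
z = y + H·x̄ = [6, -11] + [-9, 10] = [-3, -1]

z = [-3, -1]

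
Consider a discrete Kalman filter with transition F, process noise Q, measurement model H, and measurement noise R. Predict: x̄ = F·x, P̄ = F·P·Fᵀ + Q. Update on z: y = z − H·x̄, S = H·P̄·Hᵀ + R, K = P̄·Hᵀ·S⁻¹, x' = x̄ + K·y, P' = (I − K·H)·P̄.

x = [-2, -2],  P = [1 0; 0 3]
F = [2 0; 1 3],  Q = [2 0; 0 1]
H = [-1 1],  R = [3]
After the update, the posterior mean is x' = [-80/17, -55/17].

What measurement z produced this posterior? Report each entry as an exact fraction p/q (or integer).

x̄ = F·x = [-4, -8]
P̄ = F·P·Fᵀ + Q = [6 2; 2 29]
S = H·P̄·Hᵀ + R = [34]
K = P̄·Hᵀ·S⁻¹ = [-2/17; 27/34]
x' − x̄ = [-12/17, 81/17] = K·y
y = (KᵀK)⁻¹·Kᵀ·(x' − x̄) = [6]
z = y + H·x̄ = [6] + [-4] = [2]

z = [2]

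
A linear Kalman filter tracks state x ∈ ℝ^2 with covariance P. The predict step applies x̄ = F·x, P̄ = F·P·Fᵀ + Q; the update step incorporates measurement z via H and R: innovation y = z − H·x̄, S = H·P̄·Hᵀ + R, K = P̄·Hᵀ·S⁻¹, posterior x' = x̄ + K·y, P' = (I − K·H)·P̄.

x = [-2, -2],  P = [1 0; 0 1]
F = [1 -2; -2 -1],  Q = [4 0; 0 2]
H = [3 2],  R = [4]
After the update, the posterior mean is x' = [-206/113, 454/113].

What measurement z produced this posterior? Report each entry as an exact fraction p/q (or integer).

x̄ = F·x = [2, 6]
P̄ = F·P·Fᵀ + Q = [9 0; 0 7]
S = H·P̄·Hᵀ + R = [113]
K = P̄·Hᵀ·S⁻¹ = [27/113; 14/113]
x' − x̄ = [-432/113, -224/113] = K·y
y = (KᵀK)⁻¹·Kᵀ·(x' − x̄) = [-16]
z = y + H·x̄ = [-16] + [18] = [2]

z = [2]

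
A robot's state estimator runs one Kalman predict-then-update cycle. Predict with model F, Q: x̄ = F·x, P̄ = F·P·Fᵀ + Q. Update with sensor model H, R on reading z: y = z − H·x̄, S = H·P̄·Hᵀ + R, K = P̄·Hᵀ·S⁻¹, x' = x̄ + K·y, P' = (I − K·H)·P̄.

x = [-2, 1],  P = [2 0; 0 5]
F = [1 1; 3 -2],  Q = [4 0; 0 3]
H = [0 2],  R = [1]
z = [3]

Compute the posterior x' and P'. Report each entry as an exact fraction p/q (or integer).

x' = [-317/165, 238/165]
P' = [1751/165 -4/165; -4/165 41/165]

x̄ = F·x = [-1, -8]
P̄ = F·P·Fᵀ + Q = [11 -4; -4 41]
y = z − H·x̄ = [19]
S = H·P̄·Hᵀ + R = [165]
K = P̄·Hᵀ·S⁻¹ = [-8/165; 82/165]
x' = x̄ + K·y = [-317/165, 238/165]
P' = (I − K·H)·P̄ = [1751/165 -4/165; -4/165 41/165]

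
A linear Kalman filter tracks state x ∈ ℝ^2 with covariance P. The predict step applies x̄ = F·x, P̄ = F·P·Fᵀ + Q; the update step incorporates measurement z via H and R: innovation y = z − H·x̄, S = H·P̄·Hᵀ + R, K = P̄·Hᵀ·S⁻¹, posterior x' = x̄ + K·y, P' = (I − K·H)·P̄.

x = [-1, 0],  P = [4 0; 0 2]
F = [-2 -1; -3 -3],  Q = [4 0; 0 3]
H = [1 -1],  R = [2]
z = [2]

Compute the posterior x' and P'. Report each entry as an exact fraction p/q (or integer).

x' = [6/7, -6/7]
P' = [398/21 138/7; 138/7 156/7]

x̄ = F·x = [2, 3]
P̄ = F·P·Fᵀ + Q = [22 30; 30 57]
y = z − H·x̄ = [3]
S = H·P̄·Hᵀ + R = [21]
K = P̄·Hᵀ·S⁻¹ = [-8/21; -9/7]
x' = x̄ + K·y = [6/7, -6/7]
P' = (I − K·H)·P̄ = [398/21 138/7; 138/7 156/7]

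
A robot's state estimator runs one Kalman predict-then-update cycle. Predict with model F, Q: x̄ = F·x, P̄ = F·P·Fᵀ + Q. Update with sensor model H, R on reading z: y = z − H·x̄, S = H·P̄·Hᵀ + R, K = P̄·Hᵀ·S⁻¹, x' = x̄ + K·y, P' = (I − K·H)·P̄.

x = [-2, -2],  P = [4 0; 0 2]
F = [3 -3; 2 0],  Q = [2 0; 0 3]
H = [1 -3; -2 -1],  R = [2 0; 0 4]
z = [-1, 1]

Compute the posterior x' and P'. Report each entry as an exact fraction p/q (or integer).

x̄ = F·x = [0, -4]
P̄ = F·P·Fᵀ + Q = [56 24; 24 19]
y = z − H·x̄ = [-13, -3]
S = H·P̄·Hᵀ + R = [85 65; 65 343]
K = P̄·Hᵀ·S⁻¹ = [1676/12465 -1052/2493; -3482/12465 -355/2493]
x' = x̄ + K·y = [-6008/12465, 731/12465]
P' = (I − K·H)·P̄ = [9496/12465 2048/12465; 2048/12465 3004/12465]

x' = [-6008/12465, 731/12465]
P' = [9496/12465 2048/12465; 2048/12465 3004/12465]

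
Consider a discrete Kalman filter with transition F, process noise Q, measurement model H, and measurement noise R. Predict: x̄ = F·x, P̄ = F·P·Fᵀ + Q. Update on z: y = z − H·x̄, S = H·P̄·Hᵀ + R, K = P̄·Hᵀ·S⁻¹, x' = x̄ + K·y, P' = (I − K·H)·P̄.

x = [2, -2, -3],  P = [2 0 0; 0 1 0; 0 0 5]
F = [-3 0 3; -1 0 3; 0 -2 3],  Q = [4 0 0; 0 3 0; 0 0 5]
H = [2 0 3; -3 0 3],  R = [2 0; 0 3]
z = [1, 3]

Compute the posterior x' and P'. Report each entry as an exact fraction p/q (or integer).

x̄ = F·x = [-15, -11, -5]
P̄ = F·P·Fᵀ + Q = [67 51 45; 51 50 45; 45 45 54]
y = z − H·x̄ = [46, -27]
S = H·P̄·Hᵀ + R = [1296 -51; -51 282]
K = P̄·Hᵀ·S⁻¹ = [24164/120957 -23939/120957; 7324/40319 -1249/40319; 8049/40319 5316/40319]
x' = x̄ + K·y = [-56458/120957, -72882/40319, 25127/40319]
P' = (I − K·H)·P̄ = [24029/120957 3679/40319 30/40319; 3679/40319 257680/40319 2430/40319; 30/40319 2430/40319 5346/40319]

x' = [-56458/120957, -72882/40319, 25127/40319]
P' = [24029/120957 3679/40319 30/40319; 3679/40319 257680/40319 2430/40319; 30/40319 2430/40319 5346/40319]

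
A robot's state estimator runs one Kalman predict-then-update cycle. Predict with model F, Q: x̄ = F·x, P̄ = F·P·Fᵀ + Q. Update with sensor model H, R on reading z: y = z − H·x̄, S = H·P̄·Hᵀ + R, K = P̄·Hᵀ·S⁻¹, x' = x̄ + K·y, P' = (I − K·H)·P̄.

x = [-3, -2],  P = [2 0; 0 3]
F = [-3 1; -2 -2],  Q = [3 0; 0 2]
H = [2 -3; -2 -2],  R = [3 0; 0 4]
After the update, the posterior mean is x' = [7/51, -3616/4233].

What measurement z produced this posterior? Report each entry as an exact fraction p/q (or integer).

x̄ = F·x = [7, 10]
P̄ = F·P·Fᵀ + Q = [24 6; 6 22]
S = H·P̄·Hᵀ + R = [225 48; 48 236]
K = P̄·Hᵀ·S⁻¹ = [10/51 -5/17; -838/4233 -278/1411]
x' − x̄ = [-350/51, -45946/4233] = K·y
y = (KᵀK)⁻¹·Kᵀ·(x' − x̄) = [19, 36]
z = y + H·x̄ = [19, 36] + [-16, -34] = [3, 2]

z = [3, 2]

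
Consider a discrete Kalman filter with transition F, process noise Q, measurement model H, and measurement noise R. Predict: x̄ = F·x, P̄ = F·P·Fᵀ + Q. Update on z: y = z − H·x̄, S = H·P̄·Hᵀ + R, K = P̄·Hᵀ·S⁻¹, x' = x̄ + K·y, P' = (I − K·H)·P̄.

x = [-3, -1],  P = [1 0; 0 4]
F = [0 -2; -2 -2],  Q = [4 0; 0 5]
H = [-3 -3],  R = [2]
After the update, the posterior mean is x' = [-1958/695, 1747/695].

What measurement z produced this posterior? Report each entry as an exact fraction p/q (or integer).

x̄ = F·x = [2, 8]
P̄ = F·P·Fᵀ + Q = [20 16; 16 25]
S = H·P̄·Hᵀ + R = [695]
K = P̄·Hᵀ·S⁻¹ = [-108/695; -123/695]
x' − x̄ = [-3348/695, -3813/695] = K·y
y = (KᵀK)⁻¹·Kᵀ·(x' − x̄) = [31]
z = y + H·x̄ = [31] + [-30] = [1]

z = [1]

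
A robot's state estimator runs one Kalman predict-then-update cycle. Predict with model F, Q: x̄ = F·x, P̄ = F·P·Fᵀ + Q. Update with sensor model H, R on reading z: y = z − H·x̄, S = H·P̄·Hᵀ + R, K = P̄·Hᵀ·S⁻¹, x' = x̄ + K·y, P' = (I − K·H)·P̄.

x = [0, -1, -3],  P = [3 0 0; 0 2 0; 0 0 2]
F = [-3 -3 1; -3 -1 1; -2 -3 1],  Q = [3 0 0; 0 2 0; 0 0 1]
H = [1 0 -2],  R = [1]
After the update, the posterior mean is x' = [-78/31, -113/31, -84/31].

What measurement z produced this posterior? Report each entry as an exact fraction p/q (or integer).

z = [3]

x̄ = F·x = [0, -2, 0]
P̄ = F·P·Fᵀ + Q = [50 35 38; 35 33 26; 38 26 33]
S = H·P̄·Hᵀ + R = [31]
K = P̄·Hᵀ·S⁻¹ = [-26/31; -17/31; -28/31]
x' − x̄ = [-78/31, -51/31, -84/31] = K·y
y = (KᵀK)⁻¹·Kᵀ·(x' − x̄) = [3]
z = y + H·x̄ = [3] + [0] = [3]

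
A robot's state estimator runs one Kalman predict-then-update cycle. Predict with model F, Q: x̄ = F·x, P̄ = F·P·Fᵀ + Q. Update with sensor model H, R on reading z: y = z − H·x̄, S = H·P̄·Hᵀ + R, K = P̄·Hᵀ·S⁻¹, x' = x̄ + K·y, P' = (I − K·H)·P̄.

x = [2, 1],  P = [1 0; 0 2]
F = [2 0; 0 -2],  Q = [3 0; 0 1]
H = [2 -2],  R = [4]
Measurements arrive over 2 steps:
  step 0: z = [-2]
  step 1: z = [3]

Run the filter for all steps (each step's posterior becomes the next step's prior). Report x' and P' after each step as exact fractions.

step 0: x̄ = F·x = [4, -2]
step 0: P̄ = F·P·Fᵀ + Q = [7 0; 0 9]
step 0: y = z − H·x̄ = [-14]
step 0: S = H·P̄·Hᵀ + R = [68]
step 0: K = P̄·Hᵀ·S⁻¹ = [7/34; -9/34]
step 0: x' = x̄ + K·y = [19/17, 29/17]
step 0: P' = (I − K·H)·P̄ = [70/17 63/17; 63/17 72/17]
step 1: x̄ = F·x = [38/17, -58/17]
step 1: P̄ = F·P·Fᵀ + Q = [331/17 -252/17; -252/17 305/17]
step 1: y = z − H·x̄ = [-141/17]
step 1: S = H·P̄·Hᵀ + R = [4628/17]
step 1: K = P̄·Hᵀ·S⁻¹ = [583/2314; -557/2314]
step 1: x' = x̄ + K·y = [337/2314, -3275/2314]
step 1: P' = (I − K·H)·P̄ = [2534/1157 1951/1157; 1951/1157 2508/1157]

step 0: x' = [19/17, 29/17], P' = [70/17 63/17; 63/17 72/17]
step 1: x' = [337/2314, -3275/2314], P' = [2534/1157 1951/1157; 1951/1157 2508/1157]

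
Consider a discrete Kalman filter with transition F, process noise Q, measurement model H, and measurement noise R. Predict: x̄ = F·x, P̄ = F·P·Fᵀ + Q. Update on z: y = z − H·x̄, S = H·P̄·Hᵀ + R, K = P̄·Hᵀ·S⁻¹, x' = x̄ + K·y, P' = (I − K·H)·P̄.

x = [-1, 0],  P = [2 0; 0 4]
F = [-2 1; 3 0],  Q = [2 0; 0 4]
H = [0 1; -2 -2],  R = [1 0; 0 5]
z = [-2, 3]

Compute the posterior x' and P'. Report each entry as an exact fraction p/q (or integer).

x̄ = F·x = [2, -3]
P̄ = F·P·Fᵀ + Q = [14 -12; -12 22]
y = z − H·x̄ = [1, 1]
S = H·P̄·Hᵀ + R = [23 -20; -20 53]
K = P̄·Hᵀ·S⁻¹ = [-716/819 -332/819; 766/819 -20/819]
x' = x̄ + K·y = [590/819, -1711/819]
P' = (I − K·H)·P̄ = [1546/819 -716/819; -716/819 766/819]

x' = [590/819, -1711/819]
P' = [1546/819 -716/819; -716/819 766/819]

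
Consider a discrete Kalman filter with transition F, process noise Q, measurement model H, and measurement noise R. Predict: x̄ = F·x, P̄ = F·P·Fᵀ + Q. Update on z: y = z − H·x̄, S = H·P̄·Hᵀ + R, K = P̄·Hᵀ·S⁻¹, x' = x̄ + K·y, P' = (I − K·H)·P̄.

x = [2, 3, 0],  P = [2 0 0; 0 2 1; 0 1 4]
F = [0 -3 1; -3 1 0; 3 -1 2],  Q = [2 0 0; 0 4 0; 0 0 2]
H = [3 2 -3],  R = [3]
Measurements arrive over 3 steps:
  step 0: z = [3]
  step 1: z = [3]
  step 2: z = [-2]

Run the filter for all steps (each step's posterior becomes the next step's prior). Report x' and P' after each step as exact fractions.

step 0: x̄ = F·x = [-9, -3, 3]
step 0: P̄ = F·P·Fᵀ + Q = [18 -5 7; -5 24 -18; 7 -18 34]
step 0: y = z − H·x̄ = [45]
step 0: S = H·P̄·Hᵀ + R = [597]
step 0: K = P̄·Hᵀ·S⁻¹ = [23/597; 29/199; -39/199]
step 0: x' = x̄ + K·y = [-1446/199, 708/199, -1158/199]
step 0: P' = (I − K·H)·P̄ = [10217/597 -1662/199 2290/199; -1662/199 2253/199 -189/199; 2290/199 -189/199 2203/199]
step 1: x̄ = F·x = [-3282/199, 5046/199, -7362/199]
step 1: P̄ = F·P·Fᵀ + Q = [24012/199 -28776/199 34316/199; -28776/199 43672/199 -56994/199; 34316/199 -56994/199 80322/199]
step 1: y = z − H·x̄ = [-21735/199]
step 1: S = H·P̄·Hᵀ + R = [835219/199]
step 1: K = P̄·Hᵀ·S⁻¹ = [-88464/835219; 171998/835219; -252006/835219]
step 1: x' = x̄ + K·y = [-587526/119317, 341808/119317, -482076/119317]
step 1: P' = (I − K·H)·P̄ = [61454268/835219 -44314728/835219 31999580/835219; -44314728/835219 34635036/835219 -21396702/835219; 31999580/835219 -21396702/835219 17987118/835219]
step 2: x̄ = F·x = [-1507500/119317, 2104386/119317, -278958/10847]
step 2: P̄ = F·P·Fᵀ + Q = [459753092/835219 -620133102/835219 10188150/10847; -620133102/835219 856952692/835219 -14135100/10847; 10188150/10847 -14135100/10847 18140422/10847]
step 2: y = z − H·x̄ = [-9130520/119317]
step 2: S = H·P̄·Hᵀ + R = [11637865975/835219]
step 2: K = P̄·Hᵀ·S⁻¹ = [-2214469578/11637865975; 3118714178/11637865975; -4013780232/11637865975]
step 2: x' = x̄ + K·y = [4484148636/2327573195, -6679551026/2327573195, 1570047354/2327573195]
step 2: P' = (I − K·H)·P̄ = [534793095464/11637865975 -372032075514/11637865975 288986181366/11637865975; -372032075514/11637865975 295398515064/11637865975 -178218446316/11637865975; 288986181366/11637865975 -178218446316/11637865975 174187664054/11637865975]

step 0: x' = [-1446/199, 708/199, -1158/199], P' = [10217/597 -1662/199 2290/199; -1662/199 2253/199 -189/199; 2290/199 -189/199 2203/199]
step 1: x' = [-587526/119317, 341808/119317, -482076/119317], P' = [61454268/835219 -44314728/835219 31999580/835219; -44314728/835219 34635036/835219 -21396702/835219; 31999580/835219 -21396702/835219 17987118/835219]
step 2: x' = [4484148636/2327573195, -6679551026/2327573195, 1570047354/2327573195], P' = [534793095464/11637865975 -372032075514/11637865975 288986181366/11637865975; -372032075514/11637865975 295398515064/11637865975 -178218446316/11637865975; 288986181366/11637865975 -178218446316/11637865975 174187664054/11637865975]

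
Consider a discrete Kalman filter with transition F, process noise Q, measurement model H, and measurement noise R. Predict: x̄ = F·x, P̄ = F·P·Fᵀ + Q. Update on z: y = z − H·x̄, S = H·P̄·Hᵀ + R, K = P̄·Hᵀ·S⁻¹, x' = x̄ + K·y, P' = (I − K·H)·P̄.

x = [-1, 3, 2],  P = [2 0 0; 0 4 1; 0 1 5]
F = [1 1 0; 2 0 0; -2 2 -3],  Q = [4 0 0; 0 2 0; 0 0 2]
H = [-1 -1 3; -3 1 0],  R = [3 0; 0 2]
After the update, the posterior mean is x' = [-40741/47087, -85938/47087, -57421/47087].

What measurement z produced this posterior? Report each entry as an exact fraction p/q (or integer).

x̄ = F·x = [2, -2, 2]
P̄ = F·P·Fᵀ + Q = [10 4 1; 4 10 -8; 1 -8 59]
S = H·P̄·Hᵀ + R = [604 -5; -5 78]
K = P̄·Hᵀ·S⁻¹ = [-988/47087 -15759/47087; -2974/47087 -1398/47087; 14297/47087 -5724/47087]
x' − x̄ = [-134915/47087, 8236/47087, -151595/47087] = K·y
y = (KᵀK)⁻¹·Kᵀ·(x' − x̄) = [-7, 9]
z = y + H·x̄ = [-7, 9] + [6, -8] = [-1, 1]

z = [-1, 1]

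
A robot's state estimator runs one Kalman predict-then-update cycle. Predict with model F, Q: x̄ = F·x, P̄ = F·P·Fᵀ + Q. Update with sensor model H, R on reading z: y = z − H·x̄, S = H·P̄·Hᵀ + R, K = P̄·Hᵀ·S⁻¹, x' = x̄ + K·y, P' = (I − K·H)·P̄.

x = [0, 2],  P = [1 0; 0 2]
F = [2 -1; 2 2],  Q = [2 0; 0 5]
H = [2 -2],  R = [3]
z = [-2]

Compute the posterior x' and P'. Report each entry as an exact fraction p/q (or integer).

x̄ = F·x = [-2, 4]
P̄ = F·P·Fᵀ + Q = [8 0; 0 17]
y = z − H·x̄ = [10]
S = H·P̄·Hᵀ + R = [103]
K = P̄·Hᵀ·S⁻¹ = [16/103; -34/103]
x' = x̄ + K·y = [-46/103, 72/103]
P' = (I − K·H)·P̄ = [568/103 544/103; 544/103 595/103]

x' = [-46/103, 72/103]
P' = [568/103 544/103; 544/103 595/103]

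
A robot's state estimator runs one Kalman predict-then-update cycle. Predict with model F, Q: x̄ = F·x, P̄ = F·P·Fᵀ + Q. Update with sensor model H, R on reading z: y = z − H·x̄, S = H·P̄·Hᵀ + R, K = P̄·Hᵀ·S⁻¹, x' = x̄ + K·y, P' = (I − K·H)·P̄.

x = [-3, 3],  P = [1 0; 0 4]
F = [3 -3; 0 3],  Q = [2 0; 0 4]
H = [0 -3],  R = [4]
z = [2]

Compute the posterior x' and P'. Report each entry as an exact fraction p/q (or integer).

x' = [-855/91, -51/91]
P' = [1361/91 -36/91; -36/91 40/91]

x̄ = F·x = [-18, 9]
P̄ = F·P·Fᵀ + Q = [47 -36; -36 40]
y = z − H·x̄ = [29]
S = H·P̄·Hᵀ + R = [364]
K = P̄·Hᵀ·S⁻¹ = [27/91; -30/91]
x' = x̄ + K·y = [-855/91, -51/91]
P' = (I − K·H)·P̄ = [1361/91 -36/91; -36/91 40/91]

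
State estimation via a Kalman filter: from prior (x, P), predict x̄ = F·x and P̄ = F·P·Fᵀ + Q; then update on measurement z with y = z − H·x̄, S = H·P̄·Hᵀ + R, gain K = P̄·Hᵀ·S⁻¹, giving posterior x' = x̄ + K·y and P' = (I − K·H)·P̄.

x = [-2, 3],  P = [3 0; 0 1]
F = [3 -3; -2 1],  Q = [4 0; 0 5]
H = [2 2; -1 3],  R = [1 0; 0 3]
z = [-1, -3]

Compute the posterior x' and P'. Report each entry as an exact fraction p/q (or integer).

x̄ = F·x = [-15, 7]
P̄ = F·P·Fᵀ + Q = [40 -21; -21 18]
y = z − H·x̄ = [15, -39]
S = H·P̄·Hᵀ + R = [65 -56; -56 331]
K = P̄·Hᵀ·S⁻¹ = [6810/18379 -4567/18379; 2214/18379 4539/18379]
x' = x̄ + K·y = [4578/18379, -15158/18379]
P' = (I − K·H)·P̄ = [5979/18379 -2574/18379; -2574/18379 3681/18379]

x' = [4578/18379, -15158/18379]
P' = [5979/18379 -2574/18379; -2574/18379 3681/18379]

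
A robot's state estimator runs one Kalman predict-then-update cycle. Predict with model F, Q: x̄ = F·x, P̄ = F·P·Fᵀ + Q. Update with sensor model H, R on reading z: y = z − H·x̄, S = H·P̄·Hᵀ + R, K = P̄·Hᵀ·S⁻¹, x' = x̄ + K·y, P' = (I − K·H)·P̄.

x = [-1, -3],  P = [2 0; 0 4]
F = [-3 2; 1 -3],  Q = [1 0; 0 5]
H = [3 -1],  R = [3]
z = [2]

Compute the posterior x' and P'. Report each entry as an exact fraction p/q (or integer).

x' = [942/541, 1801/541]
P' = [710/541 1725/541; 1725/541 5574/541]

x̄ = F·x = [-3, 8]
P̄ = F·P·Fᵀ + Q = [35 -30; -30 43]
y = z − H·x̄ = [19]
S = H·P̄·Hᵀ + R = [541]
K = P̄·Hᵀ·S⁻¹ = [135/541; -133/541]
x' = x̄ + K·y = [942/541, 1801/541]
P' = (I − K·H)·P̄ = [710/541 1725/541; 1725/541 5574/541]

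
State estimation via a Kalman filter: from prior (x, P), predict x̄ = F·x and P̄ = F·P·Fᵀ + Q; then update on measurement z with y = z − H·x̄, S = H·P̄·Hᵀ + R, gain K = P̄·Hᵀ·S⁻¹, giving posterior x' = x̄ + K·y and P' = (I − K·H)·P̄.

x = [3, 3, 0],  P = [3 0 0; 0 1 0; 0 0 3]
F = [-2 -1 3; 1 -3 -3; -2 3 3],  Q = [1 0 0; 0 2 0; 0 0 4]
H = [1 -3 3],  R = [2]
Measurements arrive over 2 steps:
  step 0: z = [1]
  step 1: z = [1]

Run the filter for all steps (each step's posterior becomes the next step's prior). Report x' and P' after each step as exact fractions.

step 0: x' = [-22351/2032, -7449/2032, 345/1016], P' = [26191/2032 5721/2032 -1425/1016; 5721/2032 5471/2032 1689/1016; -1425/1016 1689/1016 1135/508]
step 1: x' = [163792529/8457132, 31919587/4228566, 12148499/8457132], P' = [341937905/8457132 66807865/4228566 20272931/8457132; 66807865/4228566 16714241/2114283 10786435/4228566; 20272931/8457132 10786435/4228566 15736001/8457132]

step 0: x̄ = F·x = [-9, -6, 3]
step 0: P̄ = F·P·Fᵀ + Q = [41 -30 36; -30 41 -42; 36 -42 52]
step 0: y = z − H·x̄ = [-17]
step 0: S = H·P̄·Hᵀ + R = [2032]
step 0: K = P̄·Hᵀ·S⁻¹ = [239/2032; -279/2032; 159/1016]
step 0: x' = x̄ + K·y = [-22351/2032, -7449/2032, 345/1016]
step 0: P' = (I − K·H)·P̄ = [26191/2032 5721/2032 -1425/1016; 5721/2032 5471/2032 1689/1016; -1425/1016 1689/1016 1135/508]
step 1: x̄ = F·x = [54221/2032, -1037/1016, 24425/2032]
step 1: P̄ = F·P·Fᵀ + Q = [189943/2032 -47071/1016 160795/2032; -47071/1016 40983/508 -88723/1016; 160795/2032 -88723/1016 229343/2032]
step 1: y = z − H·x̄ = [-65843/1016]
step 1: S = H·P̄·Hᵀ + R = [2114283/508]
step 1: K = P̄·Hᵀ·S⁻¹ = [477377/4228566; -279569/2114283; 690581/4228566]
step 1: x' = x̄ + K·y = [163792529/8457132, 31919587/4228566, 12148499/8457132]
step 1: P' = (I − K·H)·P̄ = [341937905/8457132 66807865/4228566 20272931/8457132; 66807865/4228566 16714241/2114283 10786435/4228566; 20272931/8457132 10786435/4228566 15736001/8457132]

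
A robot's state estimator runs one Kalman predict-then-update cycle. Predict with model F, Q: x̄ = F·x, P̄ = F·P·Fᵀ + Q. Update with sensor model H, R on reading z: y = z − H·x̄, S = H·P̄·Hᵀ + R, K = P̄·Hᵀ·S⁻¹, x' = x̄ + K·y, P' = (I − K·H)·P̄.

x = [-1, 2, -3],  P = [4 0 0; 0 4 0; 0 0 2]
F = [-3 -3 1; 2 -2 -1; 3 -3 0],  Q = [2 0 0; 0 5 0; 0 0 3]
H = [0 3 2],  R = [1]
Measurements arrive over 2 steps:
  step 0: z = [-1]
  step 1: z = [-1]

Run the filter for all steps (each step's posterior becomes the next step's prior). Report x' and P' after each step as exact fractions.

step 0: x̄ = F·x = [-6, -3, -9]
step 0: P̄ = F·P·Fᵀ + Q = [76 -2 0; -2 39 48; 0 48 75]
step 0: y = z − H·x̄ = [26]
step 0: S = H·P̄·Hᵀ + R = [1228]
step 0: K = P̄·Hᵀ·S⁻¹ = [-3/614; 213/1228; 147/614]
step 0: x' = x̄ + K·y = [-1881/307, 927/614, -852/307]
step 0: P' = (I − K·H)·P̄ = [23323/307 -589/614 441/307; -589/614 2523/1228 -1839/614; 441/307 -1839/614 1416/307]
step 1: x̄ = F·x = [6801/614, -3837/307, -14067/614]
step 1: P̄ = F·P·Fᵀ + Q = [860735/1228 -136284/307 -800595/1228; -136284/307 95680/307 143175/307; -800595/1228 143175/307 887223/1228]
step 1: y = z − H·x̄ = [25271/307]
step 1: S = H·P̄·Hᵀ + R = [3466750/307]
step 1: K = P̄·Hᵀ·S⁻¹ = [-1618299/6933500; 57339/346675; 1746273/6933500]
step 1: x' = x̄ + K·y = [-56412597/6933500, 387042/346675, -15103281/6933500]
step 1: P' = (I − K·H)·P̄ = [1189125107/13867000 -5540277/693350 164590011/13867000; -5540277/693350 190394/69335 -2798571/693350; 164590011/13867000 -2798571/693350 85703403/13867000]

step 0: x' = [-1881/307, 927/614, -852/307], P' = [23323/307 -589/614 441/307; -589/614 2523/1228 -1839/614; 441/307 -1839/614 1416/307]
step 1: x' = [-56412597/6933500, 387042/346675, -15103281/6933500], P' = [1189125107/13867000 -5540277/693350 164590011/13867000; -5540277/693350 190394/69335 -2798571/693350; 164590011/13867000 -2798571/693350 85703403/13867000]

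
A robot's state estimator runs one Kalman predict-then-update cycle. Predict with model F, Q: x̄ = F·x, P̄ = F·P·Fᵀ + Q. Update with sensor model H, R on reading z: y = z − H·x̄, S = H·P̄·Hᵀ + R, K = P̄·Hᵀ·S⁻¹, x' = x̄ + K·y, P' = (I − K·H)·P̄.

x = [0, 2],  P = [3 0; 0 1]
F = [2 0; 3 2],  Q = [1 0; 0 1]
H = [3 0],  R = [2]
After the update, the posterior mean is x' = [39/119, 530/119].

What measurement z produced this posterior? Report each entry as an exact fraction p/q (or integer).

z = [1]

x̄ = F·x = [0, 4]
P̄ = F·P·Fᵀ + Q = [13 18; 18 32]
S = H·P̄·Hᵀ + R = [119]
K = P̄·Hᵀ·S⁻¹ = [39/119; 54/119]
x' − x̄ = [39/119, 54/119] = K·y
y = (KᵀK)⁻¹·Kᵀ·(x' − x̄) = [1]
z = y + H·x̄ = [1] + [0] = [1]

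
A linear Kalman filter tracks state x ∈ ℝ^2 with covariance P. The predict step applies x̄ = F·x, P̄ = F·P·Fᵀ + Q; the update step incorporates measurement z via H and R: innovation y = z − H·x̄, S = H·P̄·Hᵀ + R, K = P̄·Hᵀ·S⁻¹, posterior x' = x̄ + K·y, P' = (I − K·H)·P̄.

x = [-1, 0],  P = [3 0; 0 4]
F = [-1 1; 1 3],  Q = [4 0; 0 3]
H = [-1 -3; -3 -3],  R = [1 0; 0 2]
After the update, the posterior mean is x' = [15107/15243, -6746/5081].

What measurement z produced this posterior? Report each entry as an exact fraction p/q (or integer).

x̄ = F·x = [1, -1]
P̄ = F·P·Fᵀ + Q = [11 9; 9 42]
S = H·P̄·Hᵀ + R = [444 519; 519 641]
K = P̄·Hᵀ·S⁻¹ = [6782/15243 -2306/5081; -2376/5081 711/5081]
x' − x̄ = [-136/15243, -1665/5081] = K·y
y = (KᵀK)⁻¹·Kᵀ·(x' − x̄) = [1, 1]
z = y + H·x̄ = [1, 1] + [2, 0] = [3, 1]

z = [3, 1]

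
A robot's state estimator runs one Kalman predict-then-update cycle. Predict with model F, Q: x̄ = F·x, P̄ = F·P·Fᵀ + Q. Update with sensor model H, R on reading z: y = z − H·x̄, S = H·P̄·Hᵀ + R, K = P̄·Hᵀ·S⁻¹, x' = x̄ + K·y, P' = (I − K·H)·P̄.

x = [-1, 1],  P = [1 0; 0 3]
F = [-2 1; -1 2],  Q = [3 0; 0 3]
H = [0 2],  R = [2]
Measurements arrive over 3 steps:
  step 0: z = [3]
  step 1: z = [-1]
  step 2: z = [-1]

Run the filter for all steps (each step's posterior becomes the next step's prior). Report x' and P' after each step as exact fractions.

step 0: x̄ = F·x = [3, 3]
step 0: P̄ = F·P·Fᵀ + Q = [10 8; 8 16]
step 0: y = z − H·x̄ = [-3]
step 0: S = H·P̄·Hᵀ + R = [66]
step 0: K = P̄·Hᵀ·S⁻¹ = [8/33; 16/33]
step 0: x' = x̄ + K·y = [25/11, 17/11]
step 0: P' = (I − K·H)·P̄ = [202/33 8/33; 8/33 16/33]
step 1: x̄ = F·x = [-3, 9/11]
step 1: P̄ = F·P·Fᵀ + Q = [27 12; 12 111/11]
step 1: y = z − H·x̄ = [-29/11]
step 1: S = H·P̄·Hᵀ + R = [466/11]
step 1: K = P̄·Hᵀ·S⁻¹ = [132/233; 111/233]
step 1: x' = x̄ + K·y = [-1047/233, -102/233]
step 1: P' = (I − K·H)·P̄ = [3123/233 132/233; 132/233 111/233]
step 2: x̄ = F·x = [1992/233, 843/233]
step 2: P̄ = F·P·Fᵀ + Q = [12774/233 5808/233; 5808/233 3738/233]
step 2: y = z − H·x̄ = [-1919/233]
step 2: S = H·P̄·Hᵀ + R = [15418/233]
step 2: K = P̄·Hᵀ·S⁻¹ = [5808/7709; 3738/7709]
step 2: x' = x̄ + K·y = [18072/7709, -2895/7709]
step 2: P' = (I − K·H)·P̄ = [133086/7709 5808/7709; 5808/7709 3738/7709]

step 0: x' = [25/11, 17/11], P' = [202/33 8/33; 8/33 16/33]
step 1: x' = [-1047/233, -102/233], P' = [3123/233 132/233; 132/233 111/233]
step 2: x' = [18072/7709, -2895/7709], P' = [133086/7709 5808/7709; 5808/7709 3738/7709]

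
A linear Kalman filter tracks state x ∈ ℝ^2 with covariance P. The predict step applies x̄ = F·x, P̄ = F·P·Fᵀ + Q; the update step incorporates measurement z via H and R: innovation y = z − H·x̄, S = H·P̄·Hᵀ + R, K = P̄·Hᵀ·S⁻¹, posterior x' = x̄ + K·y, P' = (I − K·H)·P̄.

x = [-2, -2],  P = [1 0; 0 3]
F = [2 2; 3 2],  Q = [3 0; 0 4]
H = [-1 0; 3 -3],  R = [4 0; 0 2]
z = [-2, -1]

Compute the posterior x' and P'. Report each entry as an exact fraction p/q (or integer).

x̄ = F·x = [-8, -10]
P̄ = F·P·Fᵀ + Q = [19 18; 18 25]
y = z − H·x̄ = [-10, -7]
S = H·P̄·Hᵀ + R = [23 -3; -3 74]
K = P̄·Hᵀ·S⁻¹ = [-1397/1693 12/1693; -1395/1693 -537/1693]
x' = x̄ + K·y = [342/1693, 779/1693]
P' = (I − K·H)·P̄ = [5588/1693 5580/1693; 5580/1693 5938/1693]

x' = [342/1693, 779/1693]
P' = [5588/1693 5580/1693; 5580/1693 5938/1693]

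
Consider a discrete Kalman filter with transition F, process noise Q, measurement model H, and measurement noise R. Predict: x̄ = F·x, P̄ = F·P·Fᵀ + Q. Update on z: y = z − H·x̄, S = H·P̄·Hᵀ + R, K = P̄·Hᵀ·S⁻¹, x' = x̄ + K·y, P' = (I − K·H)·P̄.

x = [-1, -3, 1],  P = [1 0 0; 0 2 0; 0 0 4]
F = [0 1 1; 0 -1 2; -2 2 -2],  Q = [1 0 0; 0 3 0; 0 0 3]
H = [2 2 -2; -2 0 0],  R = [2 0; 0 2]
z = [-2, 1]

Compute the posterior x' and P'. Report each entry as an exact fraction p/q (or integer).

x̄ = F·x = [-2, 5, -6]
P̄ = F·P·Fᵀ + Q = [7 6 -4; 6 21 -20; -4 -20 31]
y = z − H·x̄ = [-20, -3]
S = H·P̄·Hᵀ + R = [478 -68; -68 30]
K = P̄·Hᵀ·S⁻¹ = [17/2429 -1095/2429; 501/2429 164/2429; -689/2429 -914/2429]
x' = x̄ + K·y = [-1913/2429, 1633/2429, 1948/2429]
P' = (I − K·H)·P̄ = [1095/2429 -164/2429 914/2429; -164/2429 5883/2429 5218/2429; 914/2429 5218/2429 6821/2429]

x' = [-1913/2429, 1633/2429, 1948/2429]
P' = [1095/2429 -164/2429 914/2429; -164/2429 5883/2429 5218/2429; 914/2429 5218/2429 6821/2429]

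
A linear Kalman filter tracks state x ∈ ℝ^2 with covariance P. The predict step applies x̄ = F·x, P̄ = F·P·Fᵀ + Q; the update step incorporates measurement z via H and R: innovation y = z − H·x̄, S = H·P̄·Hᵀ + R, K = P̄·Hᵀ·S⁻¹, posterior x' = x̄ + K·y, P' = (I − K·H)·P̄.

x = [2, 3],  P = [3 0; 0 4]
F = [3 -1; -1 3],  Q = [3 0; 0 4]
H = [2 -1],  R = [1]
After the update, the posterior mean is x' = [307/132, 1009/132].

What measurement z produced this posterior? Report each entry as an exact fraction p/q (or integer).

x̄ = F·x = [3, 7]
P̄ = F·P·Fᵀ + Q = [34 -21; -21 43]
S = H·P̄·Hᵀ + R = [264]
K = P̄·Hᵀ·S⁻¹ = [89/264; -85/264]
x' − x̄ = [-89/132, 85/132] = K·y
y = (KᵀK)⁻¹·Kᵀ·(x' − x̄) = [-2]
z = y + H·x̄ = [-2] + [-1] = [-3]

z = [-3]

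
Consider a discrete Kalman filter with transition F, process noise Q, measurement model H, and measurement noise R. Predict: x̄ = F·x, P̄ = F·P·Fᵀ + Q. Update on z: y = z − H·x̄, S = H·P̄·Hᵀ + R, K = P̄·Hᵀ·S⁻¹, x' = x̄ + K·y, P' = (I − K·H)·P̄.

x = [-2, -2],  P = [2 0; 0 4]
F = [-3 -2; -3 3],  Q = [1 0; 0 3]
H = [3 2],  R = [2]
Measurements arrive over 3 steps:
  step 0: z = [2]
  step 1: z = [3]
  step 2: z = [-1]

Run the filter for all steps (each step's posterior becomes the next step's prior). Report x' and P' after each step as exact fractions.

step 0: x̄ = F·x = [10, 0]
step 0: P̄ = F·P·Fᵀ + Q = [35 -6; -6 57]
step 0: y = z − H·x̄ = [-28]
step 0: S = H·P̄·Hᵀ + R = [473]
step 0: K = P̄·Hᵀ·S⁻¹ = [93/473; 96/473]
step 0: x' = x̄ + K·y = [2126/473, -2688/473]
step 0: P' = (I − K·H)·P̄ = [7906/473 -11766/473; -11766/473 17745/473]
step 1: x̄ = F·x = [-1002/473, -14442/473]
step 1: P̄ = F·P·Fᵀ + Q = [1415/473 -18/473; -18/473 444066/473]
step 1: y = z − H·x̄ = [33309/473]
step 1: S = H·P̄·Hᵀ + R = [1789729/473]
step 1: K = P̄·Hᵀ·S⁻¹ = [4209/1789729; 888078/1789729]
step 1: x' = x̄ + K·y = [-3494949/1789729, 7893708/1789729]
step 1: P' = (I − K·H)·P̄ = [5316598/1789729 -7970688/1789729; -7970688/1789729 12844110/1789729]
step 2: x̄ = F·x = [-5302569/1789729, 34165971/1789729]
step 2: P̄ = F·P·Fᵀ + Q = [5367295/1789729 -5303214/1789729; -5303214/1789729 312287943/1789729]
step 2: y = z − H·x̄ = [-54213964/1789729]
step 2: S = H·P̄·Hᵀ + R = [1237398317/1789729]
step 2: K = P̄·Hᵀ·S⁻¹ = [5495457/1237398317; 608666244/1237398317]
step 2: x' = x̄ + K·y = [-3832602849/1237398317, 5184419079/1237398317]
step 2: P' = (I − K·H)·P̄ = [3694012754/1237398317 -5535523674/1237398317; -5535523674/1237398317 8911951755/1237398317]

step 0: x' = [2126/473, -2688/473], P' = [7906/473 -11766/473; -11766/473 17745/473]
step 1: x' = [-3494949/1789729, 7893708/1789729], P' = [5316598/1789729 -7970688/1789729; -7970688/1789729 12844110/1789729]
step 2: x' = [-3832602849/1237398317, 5184419079/1237398317], P' = [3694012754/1237398317 -5535523674/1237398317; -5535523674/1237398317 8911951755/1237398317]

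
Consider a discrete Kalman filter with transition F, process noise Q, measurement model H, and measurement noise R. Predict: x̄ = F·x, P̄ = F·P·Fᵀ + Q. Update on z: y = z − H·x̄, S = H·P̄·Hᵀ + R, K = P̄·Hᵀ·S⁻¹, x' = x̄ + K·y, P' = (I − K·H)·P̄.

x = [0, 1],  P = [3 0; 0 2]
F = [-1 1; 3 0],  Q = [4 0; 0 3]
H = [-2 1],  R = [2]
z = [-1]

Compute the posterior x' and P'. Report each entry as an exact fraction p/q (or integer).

x' = [77/104, 6/13]
P' = [207/104 45/13; 45/13 102/13]

x̄ = F·x = [1, 0]
P̄ = F·P·Fᵀ + Q = [9 -9; -9 30]
y = z − H·x̄ = [1]
S = H·P̄·Hᵀ + R = [104]
K = P̄·Hᵀ·S⁻¹ = [-27/104; 6/13]
x' = x̄ + K·y = [77/104, 6/13]
P' = (I − K·H)·P̄ = [207/104 45/13; 45/13 102/13]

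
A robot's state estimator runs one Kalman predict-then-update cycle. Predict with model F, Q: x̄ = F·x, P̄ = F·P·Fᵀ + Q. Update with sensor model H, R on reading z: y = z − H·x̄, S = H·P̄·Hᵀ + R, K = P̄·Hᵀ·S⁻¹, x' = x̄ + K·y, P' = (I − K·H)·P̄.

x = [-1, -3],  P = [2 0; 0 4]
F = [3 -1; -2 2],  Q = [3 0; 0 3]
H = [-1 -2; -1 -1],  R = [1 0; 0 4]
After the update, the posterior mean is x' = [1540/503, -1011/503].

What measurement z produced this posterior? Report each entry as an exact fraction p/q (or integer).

x̄ = F·x = [0, -4]
P̄ = F·P·Fᵀ + Q = [25 -20; -20 27]
S = H·P̄·Hᵀ + R = [54 19; 19 16]
K = P̄·Hᵀ·S⁻¹ = [335/503 -555/503; -411/503 268/503]
x' − x̄ = [1540/503, 1001/503] = K·y
y = (KᵀK)⁻¹·Kᵀ·(x' − x̄) = [-7, -7]
z = y + H·x̄ = [-7, -7] + [8, 4] = [1, -3]

z = [1, -3]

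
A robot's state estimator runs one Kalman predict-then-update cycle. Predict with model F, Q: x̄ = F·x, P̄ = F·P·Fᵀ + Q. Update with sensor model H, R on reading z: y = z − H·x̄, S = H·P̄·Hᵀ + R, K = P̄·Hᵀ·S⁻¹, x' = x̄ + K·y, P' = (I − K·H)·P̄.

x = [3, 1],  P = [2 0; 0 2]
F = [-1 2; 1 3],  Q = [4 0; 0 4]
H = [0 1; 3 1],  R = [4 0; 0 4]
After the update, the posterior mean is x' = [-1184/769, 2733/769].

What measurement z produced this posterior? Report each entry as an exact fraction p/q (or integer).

z = [3, -1]

x̄ = F·x = [-1, 6]
P̄ = F·P·Fᵀ + Q = [14 10; 10 24]
S = H·P̄·Hᵀ + R = [28 54; 54 214]
K = P̄·Hᵀ·S⁻¹ = [-167/769 229/769; 555/769 54/769]
x' − x̄ = [-415/769, -1881/769] = K·y
y = (KᵀK)⁻¹·Kᵀ·(x' − x̄) = [-3, -4]
z = y + H·x̄ = [-3, -4] + [6, 3] = [3, -1]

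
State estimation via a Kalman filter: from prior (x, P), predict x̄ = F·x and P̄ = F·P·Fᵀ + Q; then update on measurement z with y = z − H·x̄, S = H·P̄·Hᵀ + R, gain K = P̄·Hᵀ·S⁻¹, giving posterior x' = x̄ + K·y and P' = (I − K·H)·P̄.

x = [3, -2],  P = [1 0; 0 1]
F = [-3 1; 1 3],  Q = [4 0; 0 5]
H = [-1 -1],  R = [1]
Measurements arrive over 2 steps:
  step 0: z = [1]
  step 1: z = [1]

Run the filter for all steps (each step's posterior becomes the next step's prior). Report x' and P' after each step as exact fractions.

step 0: x' = [-74/15, 7/2], P' = [112/15 -7; -7 15/2]
step 1: x' = [8681/4078, -6193/2039], P' = [23341/4078 -20689/4078; -20689/4078 11050/2039]

step 0: x̄ = F·x = [-11, -3]
step 0: P̄ = F·P·Fᵀ + Q = [14 0; 0 15]
step 0: y = z − H·x̄ = [-13]
step 0: S = H·P̄·Hᵀ + R = [30]
step 0: K = P̄·Hᵀ·S⁻¹ = [-7/15; -1/2]
step 0: x' = x̄ + K·y = [-74/15, 7/2]
step 0: P' = (I − K·H)·P̄ = [112/15 -7; -7 15/2]
step 1: x̄ = F·x = [183/10, 167/30]
step 1: P̄ = F·P·Fᵀ + Q = [1207/10 561/10; 561/10 1139/30]
step 1: y = z − H·x̄ = [373/15]
step 1: S = H·P̄·Hᵀ + R = [4078/15]
step 1: K = P̄·Hᵀ·S⁻¹ = [-1326/2039; -1411/4078]
step 1: x' = x̄ + K·y = [8681/4078, -6193/2039]
step 1: P' = (I − K·H)·P̄ = [23341/4078 -20689/4078; -20689/4078 11050/2039]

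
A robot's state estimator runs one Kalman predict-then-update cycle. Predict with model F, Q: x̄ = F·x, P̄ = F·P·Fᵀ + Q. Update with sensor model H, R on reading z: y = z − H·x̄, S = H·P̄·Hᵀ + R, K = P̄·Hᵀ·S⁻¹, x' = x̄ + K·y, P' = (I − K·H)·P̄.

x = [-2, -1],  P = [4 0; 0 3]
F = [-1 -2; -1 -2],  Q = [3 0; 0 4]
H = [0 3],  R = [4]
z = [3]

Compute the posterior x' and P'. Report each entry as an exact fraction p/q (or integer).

x' = [38/23, 49/46]
P' = [149/23 8/23; 8/23 10/23]

x̄ = F·x = [4, 4]
P̄ = F·P·Fᵀ + Q = [19 16; 16 20]
y = z − H·x̄ = [-9]
S = H·P̄·Hᵀ + R = [184]
K = P̄·Hᵀ·S⁻¹ = [6/23; 15/46]
x' = x̄ + K·y = [38/23, 49/46]
P' = (I − K·H)·P̄ = [149/23 8/23; 8/23 10/23]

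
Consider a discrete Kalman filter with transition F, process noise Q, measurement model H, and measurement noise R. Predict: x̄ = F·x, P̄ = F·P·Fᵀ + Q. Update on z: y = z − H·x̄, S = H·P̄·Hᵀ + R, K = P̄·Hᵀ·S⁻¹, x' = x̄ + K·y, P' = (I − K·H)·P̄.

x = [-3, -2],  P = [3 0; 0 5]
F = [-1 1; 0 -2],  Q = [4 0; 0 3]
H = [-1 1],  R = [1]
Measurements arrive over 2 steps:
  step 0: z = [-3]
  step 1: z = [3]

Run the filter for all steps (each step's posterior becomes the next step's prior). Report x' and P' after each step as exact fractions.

step 0: x' = [47/14, 13/28], P' = [47/14 83/28; 83/28 199/56]
step 1: x' = [-1499/477, -262/1431], P' = [556/159 1553/477; 1553/477 5689/1431]

step 0: x̄ = F·x = [1, 4]
step 0: P̄ = F·P·Fᵀ + Q = [12 -10; -10 23]
step 0: y = z − H·x̄ = [-6]
step 0: S = H·P̄·Hᵀ + R = [56]
step 0: K = P̄·Hᵀ·S⁻¹ = [-11/28; 33/56]
step 0: x' = x̄ + K·y = [47/14, 13/28]
step 0: P' = (I − K·H)·P̄ = [47/14 83/28; 83/28 199/56]
step 1: x̄ = F·x = [-81/28, -13/14]
step 1: P̄ = F·P·Fᵀ + Q = [279/56 -33/28; -33/28 241/14]
step 1: y = z − H·x̄ = [29/28]
step 1: S = H·P̄·Hᵀ + R = [1431/56]
step 1: K = P̄·Hᵀ·S⁻¹ = [-115/477; 1030/1431]
step 1: x' = x̄ + K·y = [-1499/477, -262/1431]
step 1: P' = (I − K·H)·P̄ = [556/159 1553/477; 1553/477 5689/1431]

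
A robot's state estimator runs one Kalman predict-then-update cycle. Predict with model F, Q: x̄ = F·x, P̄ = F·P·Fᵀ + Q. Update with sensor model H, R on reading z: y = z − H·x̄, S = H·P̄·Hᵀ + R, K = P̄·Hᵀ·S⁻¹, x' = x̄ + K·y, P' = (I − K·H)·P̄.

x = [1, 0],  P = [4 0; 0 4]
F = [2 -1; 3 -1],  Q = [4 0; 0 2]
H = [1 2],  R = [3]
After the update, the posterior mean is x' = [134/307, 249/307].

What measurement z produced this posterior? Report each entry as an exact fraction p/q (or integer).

z = [2]

x̄ = F·x = [2, 3]
P̄ = F·P·Fᵀ + Q = [24 28; 28 42]
S = H·P̄·Hᵀ + R = [307]
K = P̄·Hᵀ·S⁻¹ = [80/307; 112/307]
x' − x̄ = [-480/307, -672/307] = K·y
y = (KᵀK)⁻¹·Kᵀ·(x' − x̄) = [-6]
z = y + H·x̄ = [-6] + [8] = [2]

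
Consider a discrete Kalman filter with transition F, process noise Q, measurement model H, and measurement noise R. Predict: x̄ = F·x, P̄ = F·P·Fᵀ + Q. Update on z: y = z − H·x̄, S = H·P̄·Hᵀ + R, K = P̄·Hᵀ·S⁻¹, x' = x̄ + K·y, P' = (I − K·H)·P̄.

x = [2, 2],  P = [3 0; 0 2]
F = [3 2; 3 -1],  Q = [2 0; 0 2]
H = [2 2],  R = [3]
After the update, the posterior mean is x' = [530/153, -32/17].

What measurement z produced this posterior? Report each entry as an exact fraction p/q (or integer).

z = [3]

x̄ = F·x = [10, 4]
P̄ = F·P·Fᵀ + Q = [37 23; 23 31]
S = H·P̄·Hᵀ + R = [459]
K = P̄·Hᵀ·S⁻¹ = [40/153; 4/17]
x' − x̄ = [-1000/153, -100/17] = K·y
y = (KᵀK)⁻¹·Kᵀ·(x' − x̄) = [-25]
z = y + H·x̄ = [-25] + [28] = [3]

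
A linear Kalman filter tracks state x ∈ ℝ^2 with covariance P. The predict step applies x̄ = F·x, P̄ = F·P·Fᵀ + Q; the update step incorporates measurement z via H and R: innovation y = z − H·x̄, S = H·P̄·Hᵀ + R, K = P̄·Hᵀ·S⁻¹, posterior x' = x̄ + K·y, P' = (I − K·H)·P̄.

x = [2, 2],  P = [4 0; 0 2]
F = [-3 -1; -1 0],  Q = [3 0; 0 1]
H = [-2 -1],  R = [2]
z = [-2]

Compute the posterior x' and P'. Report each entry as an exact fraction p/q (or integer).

x̄ = F·x = [-8, -2]
P̄ = F·P·Fᵀ + Q = [41 12; 12 5]
y = z − H·x̄ = [-20]
S = H·P̄·Hᵀ + R = [219]
K = P̄·Hᵀ·S⁻¹ = [-94/219; -29/219]
x' = x̄ + K·y = [128/219, 142/219]
P' = (I − K·H)·P̄ = [143/219 -98/219; -98/219 254/219]

x' = [128/219, 142/219]
P' = [143/219 -98/219; -98/219 254/219]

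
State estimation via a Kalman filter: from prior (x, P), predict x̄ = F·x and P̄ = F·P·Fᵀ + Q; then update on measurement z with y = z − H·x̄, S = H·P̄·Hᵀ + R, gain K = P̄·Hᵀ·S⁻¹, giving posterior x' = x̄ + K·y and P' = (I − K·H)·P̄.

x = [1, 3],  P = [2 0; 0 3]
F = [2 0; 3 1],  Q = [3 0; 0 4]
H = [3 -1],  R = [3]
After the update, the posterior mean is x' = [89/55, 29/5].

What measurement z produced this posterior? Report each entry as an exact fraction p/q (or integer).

x̄ = F·x = [2, 6]
P̄ = F·P·Fᵀ + Q = [11 12; 12 25]
S = H·P̄·Hᵀ + R = [55]
K = P̄·Hᵀ·S⁻¹ = [21/55; 1/5]
x' − x̄ = [-21/55, -1/5] = K·y
y = (KᵀK)⁻¹·Kᵀ·(x' − x̄) = [-1]
z = y + H·x̄ = [-1] + [0] = [-1]

z = [-1]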